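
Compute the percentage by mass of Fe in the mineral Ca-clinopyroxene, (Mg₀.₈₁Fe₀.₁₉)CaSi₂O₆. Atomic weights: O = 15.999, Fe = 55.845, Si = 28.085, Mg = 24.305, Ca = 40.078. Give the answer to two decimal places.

Formula mass = 0.81×24.305 + 0.19×55.845 + 1×40.078 + 2×28.085 + 6×15.999 = 222.540 g/mol, of which 10.611 g is Fe.
So Fe makes up 10.611/222.540 = 0.0477 of the mass, i.e. 4.77%.

4.77 mass %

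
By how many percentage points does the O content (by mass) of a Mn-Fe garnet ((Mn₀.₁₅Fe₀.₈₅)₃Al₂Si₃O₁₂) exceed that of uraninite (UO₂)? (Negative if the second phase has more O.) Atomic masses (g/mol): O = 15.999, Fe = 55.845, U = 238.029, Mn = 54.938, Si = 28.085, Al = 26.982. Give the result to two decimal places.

26.75 percentage points

M((Mn₀.₁₅Fe₀.₈₅)₃Al₂Si₃O₁₂) = 497.334 g/mol, so wt% O = 191.988/497.334 × 100 = 38.60%.
M(UO₂) = 270.027 g/mol, so wt% O = 31.998/270.027 × 100 = 11.85%.
38.60 − 11.85 = 26.75 pp.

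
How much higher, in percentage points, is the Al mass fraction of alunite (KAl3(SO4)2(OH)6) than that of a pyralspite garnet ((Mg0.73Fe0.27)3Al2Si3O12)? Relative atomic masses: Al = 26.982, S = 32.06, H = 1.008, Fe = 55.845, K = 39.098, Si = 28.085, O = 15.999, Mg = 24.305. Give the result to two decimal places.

6.95 percentage points

Al in KAl3(SO4)2(OH)6: molar mass 414.198 g/mol; 3×26.982 = 80.946 g → 19.54 wt%.
Al in (Mg0.73Fe0.27)3Al2Si3O12: molar mass 428.669 g/mol; 2×26.982 = 53.964 g → 12.59 wt%.
Difference = 19.54 − 12.59 = 6.95 percentage points.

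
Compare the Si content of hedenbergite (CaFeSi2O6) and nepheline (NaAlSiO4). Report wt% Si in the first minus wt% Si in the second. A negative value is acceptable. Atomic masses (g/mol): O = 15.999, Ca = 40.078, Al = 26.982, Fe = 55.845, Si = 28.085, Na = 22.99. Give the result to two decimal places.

2.87 percentage points

M(CaFeSi2O6) = 248.087 g/mol, so wt% Si = 56.170/248.087 × 100 = 22.64%.
M(NaAlSiO4) = 142.053 g/mol, so wt% Si = 28.085/142.053 × 100 = 19.77%.
22.64 − 19.77 = 2.87 pp.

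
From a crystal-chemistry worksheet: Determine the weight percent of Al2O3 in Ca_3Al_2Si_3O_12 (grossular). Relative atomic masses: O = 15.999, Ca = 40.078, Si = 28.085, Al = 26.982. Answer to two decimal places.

M(Ca_3Al_2Si_3O_12) = 450.441 g/mol; M(Al2O3) = 101.961 g/mol.
Moles Al2O3 per formula unit = 2 Al ÷ 2 = 1.0000.
Al2O3 fraction = (1.0000 × 101.961) / 450.441 = 101.961/450.441 = 0.2264.

22.64 wt%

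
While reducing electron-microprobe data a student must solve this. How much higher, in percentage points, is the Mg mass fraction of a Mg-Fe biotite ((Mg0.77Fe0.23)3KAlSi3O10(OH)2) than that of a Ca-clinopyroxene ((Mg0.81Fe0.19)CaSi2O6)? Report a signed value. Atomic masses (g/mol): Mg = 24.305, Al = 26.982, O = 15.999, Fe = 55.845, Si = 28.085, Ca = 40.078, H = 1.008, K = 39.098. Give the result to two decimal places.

3.94 percentage points

First mineral: 56.145 g Mg in 439.017 g formula = 12.79 wt% Mg.
Second mineral: 19.687 g Mg in 222.540 g formula = 8.85 wt% Mg.
12.79% − 8.85% gives a difference of 3.94 percentage points.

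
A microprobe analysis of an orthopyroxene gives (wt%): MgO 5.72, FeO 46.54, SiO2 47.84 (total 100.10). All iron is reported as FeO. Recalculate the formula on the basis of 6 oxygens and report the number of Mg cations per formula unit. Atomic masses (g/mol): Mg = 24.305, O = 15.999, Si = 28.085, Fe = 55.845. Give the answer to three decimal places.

0.357 Mg apfu

MgO: 5.72/40.304 = 0.14192 mol → 0.14192 mol Mg, 0.14192 mol O.
FeO: 46.54/71.844 = 0.64779 mol → 0.64779 mol Fe, 0.64779 mol O.
SiO2: 47.84/60.083 = 0.79623 mol → 0.79623 mol Si, 1.59246 mol O.
Total oxygen = 2.38217 mol. Normalization factor = 6/2.38217 = 2.51871.
Mg per 6 O = 0.14192 × 2.51871 = 0.357.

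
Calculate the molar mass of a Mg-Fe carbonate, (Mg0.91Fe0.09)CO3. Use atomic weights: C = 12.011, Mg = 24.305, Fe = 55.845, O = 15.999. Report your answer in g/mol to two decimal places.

M = 0.91(24.305) + 0.09(55.845) + 1(12.011) + 3(15.999)

87.15 g/mol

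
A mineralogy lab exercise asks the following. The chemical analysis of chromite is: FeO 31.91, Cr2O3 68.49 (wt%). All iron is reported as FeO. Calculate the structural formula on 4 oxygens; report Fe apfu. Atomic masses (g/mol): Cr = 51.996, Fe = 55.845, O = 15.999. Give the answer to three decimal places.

FeO (M=71.844): mol = 0.44416; Fe = 0.44416, O = 0.44416.
Cr2O3 (M=151.989): mol = 0.45062; Cr = 0.90124, O = 1.35186.
ΣO = 1.79602; factor = 4/ΣO = 2.22715.
Fe apfu = 0.44416 × 2.22715 = 0.989.

0.989 Fe apfu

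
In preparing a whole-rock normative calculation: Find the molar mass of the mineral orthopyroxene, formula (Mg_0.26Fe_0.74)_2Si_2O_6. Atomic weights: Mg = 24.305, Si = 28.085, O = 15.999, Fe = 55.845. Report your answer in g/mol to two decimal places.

M = 0.52×24.305 + 1.48×55.845 + 2×28.085 + 6×15.999

247.45 g/mol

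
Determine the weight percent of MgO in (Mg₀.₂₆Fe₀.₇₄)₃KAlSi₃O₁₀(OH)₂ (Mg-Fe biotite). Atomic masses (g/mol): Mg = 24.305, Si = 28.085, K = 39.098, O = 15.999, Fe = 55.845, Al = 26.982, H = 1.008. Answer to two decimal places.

6.45 wt%

M((Mg₀.₂₆Fe₀.₇₄)₃KAlSi₃O₁₀(OH)₂) = 487.273 g/mol; M(MgO) = 40.304 g/mol.
Moles MgO per formula unit = 0.78 Mg ÷ 1 = 0.7800.
MgO fraction = (0.7800 × 40.304) / 487.273 = 31.437/487.273 = 0.0645.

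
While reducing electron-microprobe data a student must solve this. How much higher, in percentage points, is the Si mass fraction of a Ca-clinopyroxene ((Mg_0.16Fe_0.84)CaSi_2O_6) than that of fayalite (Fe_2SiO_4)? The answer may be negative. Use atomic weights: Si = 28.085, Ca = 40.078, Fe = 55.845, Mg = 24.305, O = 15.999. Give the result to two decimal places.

9.33 percentage points

M((Mg_0.16Fe_0.84)CaSi_2O_6) = 243.041 g/mol, so wt% Si = 56.170/243.041 × 100 = 23.11%.
M(Fe_2SiO_4) = 203.771 g/mol, so wt% Si = 28.085/203.771 × 100 = 13.78%.
23.11 − 13.78 = 9.33 pp.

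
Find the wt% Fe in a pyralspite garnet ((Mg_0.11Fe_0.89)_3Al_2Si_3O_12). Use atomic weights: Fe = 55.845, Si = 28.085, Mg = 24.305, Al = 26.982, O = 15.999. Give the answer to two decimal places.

30.60 weight percent

Formula mass = 0.33*24.305 + 2.67*55.845 + 2*26.982 + 3*28.085 + 12*15.999 = 487.334 g/mol, of which 149.106 g is Fe.
So Fe makes up 149.106/487.334 = 0.3060 of the mass, i.e. 30.60%.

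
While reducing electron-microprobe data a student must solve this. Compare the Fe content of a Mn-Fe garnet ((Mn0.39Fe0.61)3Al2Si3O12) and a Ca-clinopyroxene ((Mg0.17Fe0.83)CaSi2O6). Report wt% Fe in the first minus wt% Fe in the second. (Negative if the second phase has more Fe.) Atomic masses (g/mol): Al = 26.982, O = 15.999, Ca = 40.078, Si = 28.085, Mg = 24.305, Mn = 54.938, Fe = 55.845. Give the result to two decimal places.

M((Mn0.39Fe0.61)3Al2Si3O12) = 496.681 g/mol, so wt% Fe = 102.196/496.681 × 100 = 20.58%.
M((Mg0.17Fe0.83)CaSi2O6) = 242.725 g/mol, so wt% Fe = 46.351/242.725 × 100 = 19.10%.
20.58 − 19.10 = 1.48 pp.

1.48 percentage points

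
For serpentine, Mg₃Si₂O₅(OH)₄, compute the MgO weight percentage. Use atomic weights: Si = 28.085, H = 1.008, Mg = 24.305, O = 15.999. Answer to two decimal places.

M(Mg₃Si₂O₅(OH)₄) = 277.108 g/mol; M(MgO) = 40.304 g/mol.
Moles MgO per formula unit = 3 Mg ÷ 1 = 3.0000.
MgO fraction = (3.0000 × 40.304) / 277.108 = 120.912/277.108 = 0.4363.

43.63 wt%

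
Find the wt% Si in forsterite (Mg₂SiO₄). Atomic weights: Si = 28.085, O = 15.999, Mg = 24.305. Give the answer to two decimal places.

19.96 wt%

Formula mass = 2·24.305 + 1·28.085 + 4·15.999 = 140.691 g/mol, of which 28.085 g is Si.
So Si makes up 28.085/140.691 = 0.1996 of the mass, i.e. 19.96%.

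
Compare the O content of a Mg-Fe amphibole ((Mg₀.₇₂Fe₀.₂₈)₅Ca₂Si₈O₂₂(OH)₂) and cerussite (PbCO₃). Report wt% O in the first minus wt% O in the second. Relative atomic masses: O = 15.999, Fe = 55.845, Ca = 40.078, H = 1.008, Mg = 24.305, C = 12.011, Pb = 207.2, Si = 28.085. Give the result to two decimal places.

O in (Mg₀.₇₂Fe₀.₂₈)₅Ca₂Si₈O₂₂(OH)₂: molar mass 856.509 g/mol; 24×15.999 = 383.976 g → 44.83 wt%.
O in PbCO₃: molar mass 267.208 g/mol; 3×15.999 = 47.997 g → 17.96 wt%.
Difference = 44.83 − 17.96 = 26.87 percentage points.

26.87 percentage points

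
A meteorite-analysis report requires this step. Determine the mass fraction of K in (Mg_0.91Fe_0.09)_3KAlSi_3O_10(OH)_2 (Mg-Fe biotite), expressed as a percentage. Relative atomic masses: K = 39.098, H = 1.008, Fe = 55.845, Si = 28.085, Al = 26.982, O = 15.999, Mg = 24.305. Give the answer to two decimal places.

9.18 weight percent

M((Mg_0.91Fe_0.09)_3KAlSi_3O_10(OH)_2) = 425.770 g/mol.
K contributes 1 × 39.098 = 39.098 g per mole.
39.098/425.770 = 0.0918 → 9.18%.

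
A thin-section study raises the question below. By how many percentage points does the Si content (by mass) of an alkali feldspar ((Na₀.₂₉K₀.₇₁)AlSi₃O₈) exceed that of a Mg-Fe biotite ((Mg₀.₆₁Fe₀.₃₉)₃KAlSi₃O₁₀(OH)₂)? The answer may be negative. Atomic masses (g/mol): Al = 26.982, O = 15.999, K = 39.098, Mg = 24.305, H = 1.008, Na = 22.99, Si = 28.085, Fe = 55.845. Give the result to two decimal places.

12.24 percentage points

M((Na₀.₂₉K₀.₇₁)AlSi₃O₈) = 273.656 g/mol, so wt% Si = 84.255/273.656 × 100 = 30.79%.
M((Mg₀.₆₁Fe₀.₃₉)₃KAlSi₃O₁₀(OH)₂) = 454.156 g/mol, so wt% Si = 84.255/454.156 × 100 = 18.55%.
30.79 − 18.55 = 12.24 pp.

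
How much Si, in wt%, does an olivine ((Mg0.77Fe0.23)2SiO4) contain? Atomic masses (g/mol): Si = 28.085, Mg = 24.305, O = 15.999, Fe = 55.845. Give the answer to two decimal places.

18.10 wt%

M((Mg0.77Fe0.23)2SiO4) = 155.199 g/mol.
Si contributes 1 × 28.085 = 28.085 g per mole.
28.085/155.199 = 0.1810 → 18.10%.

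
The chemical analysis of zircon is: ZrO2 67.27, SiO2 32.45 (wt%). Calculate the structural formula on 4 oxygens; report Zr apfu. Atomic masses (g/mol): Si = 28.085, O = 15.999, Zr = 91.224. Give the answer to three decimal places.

1.005 Zr apfu

ZrO2: 67.27/123.222 = 0.54593 mol → 0.54593 mol Zr, 1.09186 mol O.
SiO2: 32.45/60.083 = 0.54009 mol → 0.54009 mol Si, 1.08018 mol O.
Total oxygen = 2.17204 mol. Normalization factor = 4/2.17204 = 1.84159.
Zr per 4 O = 0.54593 × 1.84159 = 1.005.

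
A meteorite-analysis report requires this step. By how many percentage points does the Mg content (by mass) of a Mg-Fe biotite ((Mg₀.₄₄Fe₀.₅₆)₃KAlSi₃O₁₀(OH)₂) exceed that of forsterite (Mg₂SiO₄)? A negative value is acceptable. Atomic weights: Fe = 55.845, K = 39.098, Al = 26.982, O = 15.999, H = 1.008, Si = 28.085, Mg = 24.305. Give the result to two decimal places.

-27.73 percentage points

First mineral: 32.083 g Mg in 470.241 g formula = 6.82 wt% Mg.
Second mineral: 48.610 g Mg in 140.691 g formula = 34.55 wt% Mg.
6.82% − 34.55% gives a difference of -27.73 percentage points.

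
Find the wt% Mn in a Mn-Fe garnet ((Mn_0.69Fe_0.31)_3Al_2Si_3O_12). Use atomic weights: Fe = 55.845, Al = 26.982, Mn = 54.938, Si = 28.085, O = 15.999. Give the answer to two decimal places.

M((Mn_0.69Fe_0.31)_3Al_2Si_3O_12) = 495.865 g/mol.
Mn contributes 2.07 × 54.938 = 113.722 g per mole.
113.722/495.865 = 0.2293 → 22.93%.

22.93 wt%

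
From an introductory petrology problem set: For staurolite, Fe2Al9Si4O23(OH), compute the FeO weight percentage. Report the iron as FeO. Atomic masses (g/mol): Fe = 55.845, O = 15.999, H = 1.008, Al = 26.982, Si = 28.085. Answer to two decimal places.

Formula mass = 851.852 g/mol.
2 Fe → 2.0000 mol FeO per formula unit; M(FeO) = 71.844, so FeO mass = 143.688 g.
143.688/851.852 × 100 = 16.87 wt%.

16.87 wt%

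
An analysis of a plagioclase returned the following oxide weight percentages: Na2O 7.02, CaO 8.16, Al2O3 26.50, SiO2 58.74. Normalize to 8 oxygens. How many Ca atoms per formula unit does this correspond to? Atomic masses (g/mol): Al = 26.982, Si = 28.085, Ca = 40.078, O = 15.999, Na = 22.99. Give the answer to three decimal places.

0.389 Ca apfu

7.02 wt% Na2O ÷ 61.979 g/mol = 0.11326 mol, giving 0.22652 Na and 0.11326 O.
8.16 wt% CaO ÷ 56.077 g/mol = 0.14551 mol, giving 0.14551 Ca and 0.14551 O.
26.50 wt% Al2O3 ÷ 101.961 g/mol = 0.25990 mol, giving 0.51980 Al and 0.77970 O.
58.74 wt% SiO2 ÷ 60.083 g/mol = 0.97765 mol, giving 0.97765 Si and 1.95530 O.
Oxygen sums to 2.99377; scaling by 8/2.99377 = 2.67222 puts the formula on 8 O.
Ca: 0.14551 × 2.67222 = 0.389 atoms per formula unit.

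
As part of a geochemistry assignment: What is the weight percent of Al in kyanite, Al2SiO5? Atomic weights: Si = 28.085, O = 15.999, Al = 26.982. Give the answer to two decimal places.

Molar mass of Al2SiO5: 2*26.982 + 1*28.085 + 5*15.999 = 162.044 g/mol.
Mass of Al per formula unit: 2 × 26.982 = 53.964 g.
Weight fraction Al = 53.964 / 162.044 = 0.3330.

33.30 weight percent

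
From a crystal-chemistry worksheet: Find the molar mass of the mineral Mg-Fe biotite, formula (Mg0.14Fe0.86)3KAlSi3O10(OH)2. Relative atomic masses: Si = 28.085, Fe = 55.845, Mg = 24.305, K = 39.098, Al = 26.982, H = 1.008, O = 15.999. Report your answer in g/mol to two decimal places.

Mg: 0.42 × 24.305 = 10.2081
Fe: 2.58 × 55.845 = 144.0801
K: 1 × 39.098 = 39.0980
Al: 1 × 26.982 = 26.9820
Si: 3 × 28.085 = 84.2550
O: 12 × 15.999 = 191.9880
H: 2 × 1.008 = 2.0160
Summing the contributions gives the formula mass.

498.63 g/mol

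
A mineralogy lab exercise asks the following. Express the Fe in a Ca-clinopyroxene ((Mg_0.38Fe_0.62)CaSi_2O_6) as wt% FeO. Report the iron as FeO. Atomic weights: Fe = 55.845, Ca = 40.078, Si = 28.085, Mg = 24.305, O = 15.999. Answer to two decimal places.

Molar mass of (Mg_0.38Fe_0.62)CaSi_2O_6 = 0.38·24.305 + 0.62·55.845 + 1·40.078 + 2·28.085 + 6·15.999 = 236.102 g/mol.
Each formula unit contains 0.62 Fe, equivalent to 0.62/1 = 0.6200 mol FeO.
M(FeO) = 1×55.845 + 1×15.999 = 71.844 g/mol.
Mass of FeO per formula unit = 0.6200 × 71.844 = 44.543 g.
FeO wt% = 44.543 / 236.102 × 100 = 18.87%.

18.87 wt%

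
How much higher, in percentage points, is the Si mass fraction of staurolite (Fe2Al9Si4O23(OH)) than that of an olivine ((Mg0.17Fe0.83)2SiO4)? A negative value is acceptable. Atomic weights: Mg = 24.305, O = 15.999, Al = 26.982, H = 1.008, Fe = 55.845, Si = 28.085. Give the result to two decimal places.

-1.36 percentage points

M(Fe2Al9Si4O23(OH)) = 851.852 g/mol, so wt% Si = 112.340/851.852 × 100 = 13.19%.
M((Mg0.17Fe0.83)2SiO4) = 193.047 g/mol, so wt% Si = 28.085/193.047 × 100 = 14.55%.
13.19 − 14.55 = -1.36 pp.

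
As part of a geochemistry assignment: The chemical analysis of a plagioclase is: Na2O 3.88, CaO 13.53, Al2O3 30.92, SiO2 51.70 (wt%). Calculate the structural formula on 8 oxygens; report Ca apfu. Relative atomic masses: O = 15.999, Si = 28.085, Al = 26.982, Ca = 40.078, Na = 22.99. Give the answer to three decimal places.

0.658 Ca apfu

Na2O (M=61.979): mol = 0.06260; Na = 0.12520, O = 0.06260.
CaO (M=56.077): mol = 0.24128; Ca = 0.24128, O = 0.24128.
Al2O3 (M=101.961): mol = 0.30325; Al = 0.60650, O = 0.90975.
SiO2 (M=60.083): mol = 0.86048; Si = 0.86048, O = 1.72096.
ΣO = 2.93459; factor = 8/ΣO = 2.72610.
Ca apfu = 0.24128 × 2.72610 = 0.658.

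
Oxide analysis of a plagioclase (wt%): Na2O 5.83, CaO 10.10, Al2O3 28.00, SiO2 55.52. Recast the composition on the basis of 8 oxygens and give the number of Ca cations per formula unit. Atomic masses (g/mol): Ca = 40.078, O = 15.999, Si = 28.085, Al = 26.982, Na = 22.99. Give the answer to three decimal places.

5.83 wt% Na2O ÷ 61.979 g/mol = 0.09406 mol, giving 0.18812 Na and 0.09406 O.
10.10 wt% CaO ÷ 56.077 g/mol = 0.18011 mol, giving 0.18011 Ca and 0.18011 O.
28.00 wt% Al2O3 ÷ 101.961 g/mol = 0.27461 mol, giving 0.54922 Al and 0.82383 O.
55.52 wt% SiO2 ÷ 60.083 g/mol = 0.92406 mol, giving 0.92406 Si and 1.84812 O.
Oxygen sums to 2.94612; scaling by 8/2.94612 = 2.71544 puts the formula on 8 O.
Ca: 0.18011 × 2.71544 = 0.489 atoms per formula unit.

0.489 Ca apfu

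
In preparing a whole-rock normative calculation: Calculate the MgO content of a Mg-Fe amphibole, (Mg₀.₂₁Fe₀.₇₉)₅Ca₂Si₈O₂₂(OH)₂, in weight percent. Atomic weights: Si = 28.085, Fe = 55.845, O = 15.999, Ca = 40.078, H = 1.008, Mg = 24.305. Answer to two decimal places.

4.52 wt%

Molar mass of (Mg₀.₂₁Fe₀.₇₉)₅Ca₂Si₈O₂₂(OH)₂ = 1.05·24.305 + 3.95·55.845 + 2·40.078 + 8·28.085 + 24·15.999 + 2·1.008 = 936.936 g/mol.
Each formula unit contains 1.05 Mg, equivalent to 1.05/1 = 1.0500 mol MgO.
M(MgO) = 1×24.305 + 1×15.999 = 40.304 g/mol.
Mass of MgO per formula unit = 1.0500 × 40.304 = 42.319 g.
MgO wt% = 42.319 / 936.936 × 100 = 4.52%.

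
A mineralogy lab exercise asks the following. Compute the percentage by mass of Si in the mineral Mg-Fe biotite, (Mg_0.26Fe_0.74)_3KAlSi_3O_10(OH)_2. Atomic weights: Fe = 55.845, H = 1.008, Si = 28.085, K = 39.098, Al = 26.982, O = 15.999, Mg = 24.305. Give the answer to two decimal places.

17.29 wt%

Molar mass of (Mg_0.26Fe_0.74)_3KAlSi_3O_10(OH)_2: 0.78*24.305 + 2.22*55.845 + 1*39.098 + 1*26.982 + 3*28.085 + 12*15.999 + 2*1.008 = 487.273 g/mol.
Mass of Si per formula unit: 3 × 28.085 = 84.255 g.
Weight fraction Si = 84.255 / 487.273 = 0.1729.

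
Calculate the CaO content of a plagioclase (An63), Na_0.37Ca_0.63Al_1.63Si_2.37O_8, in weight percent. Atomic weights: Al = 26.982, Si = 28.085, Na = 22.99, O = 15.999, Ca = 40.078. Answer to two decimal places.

12.97 wt%

Formula mass = 272.290 g/mol.
0.63 Ca → 0.6300 mol CaO per formula unit; M(CaO) = 56.077, so CaO mass = 35.329 g.
35.329/272.290 × 100 = 12.97 wt%.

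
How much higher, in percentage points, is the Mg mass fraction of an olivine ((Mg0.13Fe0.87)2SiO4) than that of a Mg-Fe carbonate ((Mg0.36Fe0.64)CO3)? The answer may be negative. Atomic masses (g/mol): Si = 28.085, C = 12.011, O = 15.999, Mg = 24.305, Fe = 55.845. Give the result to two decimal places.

M((Mg0.13Fe0.87)2SiO4) = 195.571 g/mol, so wt% Mg = 6.319/195.571 × 100 = 3.23%.
M((Mg0.36Fe0.64)CO3) = 104.499 g/mol, so wt% Mg = 8.750/104.499 × 100 = 8.37%.
3.23 − 8.37 = -5.14 pp.

-5.14 percentage points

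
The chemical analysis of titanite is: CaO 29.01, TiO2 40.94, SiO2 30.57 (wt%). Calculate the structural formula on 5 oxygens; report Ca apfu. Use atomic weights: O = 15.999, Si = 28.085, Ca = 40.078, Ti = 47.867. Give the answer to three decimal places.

1.010 Ca apfu

CaO: 29.01/56.077 = 0.51732 mol → 0.51732 mol Ca, 0.51732 mol O.
TiO2: 40.94/79.865 = 0.51262 mol → 0.51262 mol Ti, 1.02524 mol O.
SiO2: 30.57/60.083 = 0.50880 mol → 0.50880 mol Si, 1.01760 mol O.
Total oxygen = 2.56016 mol. Normalization factor = 5/2.56016 = 1.95300.
Ca per 5 O = 0.51732 × 1.95300 = 1.010.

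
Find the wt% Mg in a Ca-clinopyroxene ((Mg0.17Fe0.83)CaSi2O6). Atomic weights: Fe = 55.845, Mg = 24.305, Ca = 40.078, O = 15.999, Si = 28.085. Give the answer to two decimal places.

1.70 mass %

Formula mass = 0.17·24.305 + 0.83·55.845 + 1·40.078 + 2·28.085 + 6·15.999 = 242.725 g/mol, of which 4.132 g is Mg.
So Mg makes up 4.132/242.725 = 0.0170 of the mass, i.e. 1.70%.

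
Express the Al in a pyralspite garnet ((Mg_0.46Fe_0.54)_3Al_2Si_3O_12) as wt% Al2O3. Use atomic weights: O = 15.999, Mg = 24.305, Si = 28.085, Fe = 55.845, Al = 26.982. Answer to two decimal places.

Formula mass = 454.217 g/mol.
2 Al → 1.0000 mol Al2O3 per formula unit; M(Al2O3) = 101.961, so Al2O3 mass = 101.961 g.
101.961/454.217 × 100 = 22.45 wt%.

22.45 wt%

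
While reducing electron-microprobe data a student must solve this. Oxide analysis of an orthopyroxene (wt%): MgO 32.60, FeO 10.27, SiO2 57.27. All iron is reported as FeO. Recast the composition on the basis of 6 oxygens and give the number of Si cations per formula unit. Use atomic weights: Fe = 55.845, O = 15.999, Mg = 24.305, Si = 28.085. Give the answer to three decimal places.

32.60 wt% MgO ÷ 40.304 g/mol = 0.80885 mol, giving 0.80885 Mg and 0.80885 O.
10.27 wt% FeO ÷ 71.844 g/mol = 0.14295 mol, giving 0.14295 Fe and 0.14295 O.
57.27 wt% SiO2 ÷ 60.083 g/mol = 0.95318 mol, giving 0.95318 Si and 1.90636 O.
Oxygen sums to 2.85816; scaling by 6/2.85816 = 2.09925 puts the formula on 6 O.
Si: 0.95318 × 2.09925 = 2.001 atoms per formula unit.

2.001 Si apfu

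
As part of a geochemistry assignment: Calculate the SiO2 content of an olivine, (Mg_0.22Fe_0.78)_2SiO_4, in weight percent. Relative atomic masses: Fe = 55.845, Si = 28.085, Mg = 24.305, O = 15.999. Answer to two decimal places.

31.64 wt%

Molar mass of (Mg_0.22Fe_0.78)_2SiO_4 = 0.44×24.305 + 1.56×55.845 + 1×28.085 + 4×15.999 = 189.893 g/mol.
Each formula unit contains 1 Si, equivalent to 1/1 = 1.0000 mol SiO2.
M(SiO2) = 1×28.085 + 2×15.999 = 60.083 g/mol.
Mass of SiO2 per formula unit = 1.0000 × 60.083 = 60.083 g.
SiO2 wt% = 60.083 / 189.893 × 100 = 31.64%.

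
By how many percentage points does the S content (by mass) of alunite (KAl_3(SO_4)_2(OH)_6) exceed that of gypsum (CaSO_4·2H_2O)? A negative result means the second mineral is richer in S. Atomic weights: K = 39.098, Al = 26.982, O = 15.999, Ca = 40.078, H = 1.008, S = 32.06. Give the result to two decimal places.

-3.14 percentage points

M(KAl_3(SO_4)_2(OH)_6) = 414.198 g/mol, so wt% S = 64.120/414.198 × 100 = 15.48%.
M(CaSO_4·2H_2O) = 172.164 g/mol, so wt% S = 32.060/172.164 × 100 = 18.62%.
15.48 − 18.62 = -3.14 pp.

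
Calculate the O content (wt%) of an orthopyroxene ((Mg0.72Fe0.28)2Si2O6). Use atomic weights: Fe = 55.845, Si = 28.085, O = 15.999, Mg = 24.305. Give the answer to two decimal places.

Formula mass = 1.44×24.305 + 0.56×55.845 + 2×28.085 + 6×15.999 = 218.436 g/mol, of which 95.994 g is O.
So O makes up 95.994/218.436 = 0.4395 of the mass, i.e. 43.95%.

43.95 wt%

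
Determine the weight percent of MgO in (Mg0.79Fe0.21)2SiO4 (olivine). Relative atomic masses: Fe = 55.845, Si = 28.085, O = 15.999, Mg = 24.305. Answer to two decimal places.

M((Mg0.79Fe0.21)2SiO4) = 153.938 g/mol; M(MgO) = 40.304 g/mol.
Moles MgO per formula unit = 1.58 Mg ÷ 1 = 1.5800.
MgO fraction = (1.5800 × 40.304) / 153.938 = 63.680/153.938 = 0.4137.

41.37 wt%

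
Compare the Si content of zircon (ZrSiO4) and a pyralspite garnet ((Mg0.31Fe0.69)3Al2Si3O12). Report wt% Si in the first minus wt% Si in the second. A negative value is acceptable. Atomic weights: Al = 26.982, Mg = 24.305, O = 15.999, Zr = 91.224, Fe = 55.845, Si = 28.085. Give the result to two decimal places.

M(ZrSiO4) = 183.305 g/mol, so wt% Si = 28.085/183.305 × 100 = 15.32%.
M((Mg0.31Fe0.69)3Al2Si3O12) = 468.410 g/mol, so wt% Si = 84.255/468.410 × 100 = 17.99%.
15.32 − 17.99 = -2.67 pp.

-2.67 percentage points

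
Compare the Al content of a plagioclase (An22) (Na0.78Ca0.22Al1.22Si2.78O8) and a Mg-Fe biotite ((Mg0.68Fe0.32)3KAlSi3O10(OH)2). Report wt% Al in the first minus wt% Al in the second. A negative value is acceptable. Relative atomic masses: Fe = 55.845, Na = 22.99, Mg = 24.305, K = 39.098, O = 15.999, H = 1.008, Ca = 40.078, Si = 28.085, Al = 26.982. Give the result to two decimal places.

First mineral: 32.918 g Al in 265.736 g formula = 12.39 wt% Al.
Second mineral: 26.982 g Al in 447.532 g formula = 6.03 wt% Al.
12.39% − 6.03% gives a difference of 6.36 percentage points.

6.36 percentage points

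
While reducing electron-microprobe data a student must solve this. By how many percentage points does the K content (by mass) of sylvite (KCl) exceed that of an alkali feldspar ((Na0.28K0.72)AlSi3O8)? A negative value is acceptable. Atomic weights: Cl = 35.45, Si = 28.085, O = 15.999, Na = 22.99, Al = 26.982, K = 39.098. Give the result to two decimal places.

First mineral: 39.098 g K in 74.548 g formula = 52.45 wt% K.
Second mineral: 28.151 g K in 273.817 g formula = 10.28 wt% K.
52.45% − 10.28% gives a difference of 42.17 percentage points.

42.17 percentage points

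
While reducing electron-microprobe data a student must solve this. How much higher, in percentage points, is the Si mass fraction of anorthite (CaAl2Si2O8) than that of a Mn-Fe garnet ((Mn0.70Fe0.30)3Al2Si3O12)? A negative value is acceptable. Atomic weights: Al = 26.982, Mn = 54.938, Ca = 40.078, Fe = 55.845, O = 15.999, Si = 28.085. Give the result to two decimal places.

3.20 percentage points

First mineral: 56.170 g Si in 278.204 g formula = 20.19 wt% Si.
Second mineral: 84.255 g Si in 495.837 g formula = 16.99 wt% Si.
20.19% − 16.99% gives a difference of 3.20 percentage points.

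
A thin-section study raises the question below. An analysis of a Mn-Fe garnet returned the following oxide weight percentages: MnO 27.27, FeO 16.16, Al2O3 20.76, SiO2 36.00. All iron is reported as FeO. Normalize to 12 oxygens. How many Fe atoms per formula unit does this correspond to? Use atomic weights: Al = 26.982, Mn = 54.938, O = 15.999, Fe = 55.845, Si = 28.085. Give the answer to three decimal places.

27.27 wt% MnO ÷ 70.937 g/mol = 0.38443 mol, giving 0.38443 Mn and 0.38443 O.
16.16 wt% FeO ÷ 71.844 g/mol = 0.22493 mol, giving 0.22493 Fe and 0.22493 O.
20.76 wt% Al2O3 ÷ 101.961 g/mol = 0.20361 mol, giving 0.40722 Al and 0.61083 O.
36.00 wt% SiO2 ÷ 60.083 g/mol = 0.59917 mol, giving 0.59917 Si and 1.19834 O.
Oxygen sums to 2.41853; scaling by 12/2.41853 = 4.96169 puts the formula on 12 O.
Fe: 0.22493 × 4.96169 = 1.116 atoms per formula unit.

1.116 Fe apfu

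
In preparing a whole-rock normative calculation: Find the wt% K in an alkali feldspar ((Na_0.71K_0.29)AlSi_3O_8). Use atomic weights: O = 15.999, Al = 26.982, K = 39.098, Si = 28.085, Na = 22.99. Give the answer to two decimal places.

4.25 mass %

Formula mass = 0.71*22.99 + 0.29*39.098 + 1*26.982 + 3*28.085 + 8*15.999 = 266.890 g/mol, of which 11.338 g is K.
So K makes up 11.338/266.890 = 0.0425 of the mass, i.e. 4.25%.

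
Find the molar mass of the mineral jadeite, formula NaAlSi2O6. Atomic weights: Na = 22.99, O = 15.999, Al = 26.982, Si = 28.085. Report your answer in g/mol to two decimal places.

202.14 g/mol

The formula mass is the sum 1·22.99 + 1·26.982 + 2·28.085 + 6·15.999.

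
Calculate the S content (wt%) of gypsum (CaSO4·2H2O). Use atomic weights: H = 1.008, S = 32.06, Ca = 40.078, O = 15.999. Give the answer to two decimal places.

Molar mass of CaSO4·2H2O: 1×40.078 + 1×32.06 + 6×15.999 + 4×1.008 = 172.164 g/mol.
Mass of S per formula unit: 1 × 32.06 = 32.060 g.
Weight fraction S = 32.060 / 172.164 = 0.1862.

18.62 wt%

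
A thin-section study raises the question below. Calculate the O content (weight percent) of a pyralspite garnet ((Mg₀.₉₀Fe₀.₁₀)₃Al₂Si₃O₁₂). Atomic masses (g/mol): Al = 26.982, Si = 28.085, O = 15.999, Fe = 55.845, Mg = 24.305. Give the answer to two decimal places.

Molar mass of (Mg₀.₉₀Fe₀.₁₀)₃Al₂Si₃O₁₂: 2.70×24.305 + 0.30×55.845 + 2×26.982 + 3×28.085 + 12×15.999 = 412.584 g/mol.
Mass of O per formula unit: 12 × 15.999 = 191.988 g.
Weight fraction O = 191.988 / 412.584 = 0.4653.

46.53 weight percent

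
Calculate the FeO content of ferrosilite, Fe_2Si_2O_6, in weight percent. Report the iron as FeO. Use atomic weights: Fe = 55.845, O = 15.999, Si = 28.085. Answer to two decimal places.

Formula mass = 263.854 g/mol.
2 Fe → 2.0000 mol FeO per formula unit; M(FeO) = 71.844, so FeO mass = 143.688 g.
143.688/263.854 × 100 = 54.46 wt%.

54.46 wt%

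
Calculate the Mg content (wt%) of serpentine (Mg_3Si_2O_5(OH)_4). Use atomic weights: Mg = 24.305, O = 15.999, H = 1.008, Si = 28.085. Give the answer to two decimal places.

26.31 wt%

Formula mass = 3×24.305 + 2×28.085 + 9×15.999 + 4×1.008 = 277.108 g/mol, of which 72.915 g is Mg.
So Mg makes up 72.915/277.108 = 0.2631 of the mass, i.e. 26.31%.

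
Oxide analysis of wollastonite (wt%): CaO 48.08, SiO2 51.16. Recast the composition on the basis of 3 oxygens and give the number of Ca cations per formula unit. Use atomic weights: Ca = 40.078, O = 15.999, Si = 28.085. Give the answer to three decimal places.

48.08 wt% CaO ÷ 56.077 g/mol = 0.85739 mol, giving 0.85739 Ca and 0.85739 O.
51.16 wt% SiO2 ÷ 60.083 g/mol = 0.85149 mol, giving 0.85149 Si and 1.70298 O.
Oxygen sums to 2.56037; scaling by 3/2.56037 = 1.17171 puts the formula on 3 O.
Ca: 0.85739 × 1.17171 = 1.005 atoms per formula unit.

1.005 Ca apfu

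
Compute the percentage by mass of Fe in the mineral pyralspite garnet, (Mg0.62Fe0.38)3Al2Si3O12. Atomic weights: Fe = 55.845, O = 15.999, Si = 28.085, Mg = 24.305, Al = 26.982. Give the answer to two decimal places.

14.50 wt%

Formula mass = 1.86*24.305 + 1.14*55.845 + 2*26.982 + 3*28.085 + 12*15.999 = 439.078 g/mol, of which 63.663 g is Fe.
So Fe makes up 63.663/439.078 = 0.1450 of the mass, i.e. 14.50%.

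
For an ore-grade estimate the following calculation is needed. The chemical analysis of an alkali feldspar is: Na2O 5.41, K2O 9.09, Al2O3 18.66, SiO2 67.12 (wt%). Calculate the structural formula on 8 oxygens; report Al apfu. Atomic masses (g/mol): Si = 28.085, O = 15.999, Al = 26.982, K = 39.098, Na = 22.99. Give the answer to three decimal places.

5.41 wt% Na2O ÷ 61.979 g/mol = 0.08729 mol, giving 0.17458 Na and 0.08729 O.
9.09 wt% K2O ÷ 94.195 g/mol = 0.09650 mol, giving 0.19300 K and 0.09650 O.
18.66 wt% Al2O3 ÷ 101.961 g/mol = 0.18301 mol, giving 0.36602 Al and 0.54903 O.
67.12 wt% SiO2 ÷ 60.083 g/mol = 1.11712 mol, giving 1.11712 Si and 2.23424 O.
Oxygen sums to 2.96706; scaling by 8/2.96706 = 2.69627 puts the formula on 8 O.
Al: 0.36602 × 2.69627 = 0.987 atoms per formula unit.

0.987 Al apfu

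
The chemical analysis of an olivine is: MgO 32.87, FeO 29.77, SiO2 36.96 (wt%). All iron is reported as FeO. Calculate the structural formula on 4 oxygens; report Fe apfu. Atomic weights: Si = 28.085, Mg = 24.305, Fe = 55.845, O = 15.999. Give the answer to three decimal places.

0.674 Fe apfu

MgO: 32.87/40.304 = 0.81555 mol → 0.81555 mol Mg, 0.81555 mol O.
FeO: 29.77/71.844 = 0.41437 mol → 0.41437 mol Fe, 0.41437 mol O.
SiO2: 36.96/60.083 = 0.61515 mol → 0.61515 mol Si, 1.23030 mol O.
Total oxygen = 2.46022 mol. Normalization factor = 4/2.46022 = 1.62587.
Fe per 4 O = 0.41437 × 1.62587 = 0.674.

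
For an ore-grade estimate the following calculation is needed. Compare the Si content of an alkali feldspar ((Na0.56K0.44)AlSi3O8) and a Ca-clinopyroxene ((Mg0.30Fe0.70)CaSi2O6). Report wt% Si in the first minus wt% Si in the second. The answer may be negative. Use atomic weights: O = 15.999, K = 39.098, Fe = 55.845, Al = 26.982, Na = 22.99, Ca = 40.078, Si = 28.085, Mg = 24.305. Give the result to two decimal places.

7.75 percentage points

M((Na0.56K0.44)AlSi3O8) = 269.307 g/mol, so wt% Si = 84.255/269.307 × 100 = 31.29%.
M((Mg0.30Fe0.70)CaSi2O6) = 238.625 g/mol, so wt% Si = 56.170/238.625 × 100 = 23.54%.
31.29 − 23.54 = 7.75 pp.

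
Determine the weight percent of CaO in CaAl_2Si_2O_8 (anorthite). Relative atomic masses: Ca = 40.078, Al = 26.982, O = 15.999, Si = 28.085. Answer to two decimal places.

20.16 wt%

Formula mass = 278.204 g/mol.
1 Ca → 1.0000 mol CaO per formula unit; M(CaO) = 56.077, so CaO mass = 56.077 g.
56.077/278.204 × 100 = 20.16 wt%.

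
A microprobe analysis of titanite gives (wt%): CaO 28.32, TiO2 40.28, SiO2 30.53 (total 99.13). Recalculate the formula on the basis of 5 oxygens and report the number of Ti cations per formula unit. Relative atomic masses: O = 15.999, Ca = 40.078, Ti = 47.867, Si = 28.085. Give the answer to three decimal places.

CaO: 28.32/56.077 = 0.50502 mol → 0.50502 mol Ca, 0.50502 mol O.
TiO2: 40.28/79.865 = 0.50435 mol → 0.50435 mol Ti, 1.00870 mol O.
SiO2: 30.53/60.083 = 0.50813 mol → 0.50813 mol Si, 1.01626 mol O.
Total oxygen = 2.52998 mol. Normalization factor = 5/2.52998 = 1.97630.
Ti per 5 O = 0.50435 × 1.97630 = 0.997.

0.997 Ti apfu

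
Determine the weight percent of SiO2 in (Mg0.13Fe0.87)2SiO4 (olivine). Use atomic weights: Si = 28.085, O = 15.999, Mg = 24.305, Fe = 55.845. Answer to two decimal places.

Formula mass = 195.571 g/mol.
1 Si → 1.0000 mol SiO2 per formula unit; M(SiO2) = 60.083, so SiO2 mass = 60.083 g.
60.083/195.571 × 100 = 30.72 wt%.

30.72 wt%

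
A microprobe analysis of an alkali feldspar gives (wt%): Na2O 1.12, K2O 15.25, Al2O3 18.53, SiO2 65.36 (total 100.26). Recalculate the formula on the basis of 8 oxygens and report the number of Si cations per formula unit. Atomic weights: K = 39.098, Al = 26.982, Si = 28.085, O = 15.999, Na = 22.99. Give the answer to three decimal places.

Na2O (M=61.979): mol = 0.01807; Na = 0.03614, O = 0.01807.
K2O (M=94.195): mol = 0.16190; K = 0.32380, O = 0.16190.
Al2O3 (M=101.961): mol = 0.18174; Al = 0.36348, O = 0.54522.
SiO2 (M=60.083): mol = 1.08783; Si = 1.08783, O = 2.17566.
ΣO = 2.90085; factor = 8/ΣO = 2.75781.
Si apfu = 1.08783 × 2.75781 = 3.000.

3.000 Si apfu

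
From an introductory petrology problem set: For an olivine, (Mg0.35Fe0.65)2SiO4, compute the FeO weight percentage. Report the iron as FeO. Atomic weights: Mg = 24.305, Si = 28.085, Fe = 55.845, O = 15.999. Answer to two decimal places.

51.40 wt%

Molar mass of (Mg0.35Fe0.65)2SiO4 = 0.70×24.305 + 1.30×55.845 + 1×28.085 + 4×15.999 = 181.693 g/mol.
Each formula unit contains 1.30 Fe, equivalent to 1.30/1 = 1.3000 mol FeO.
M(FeO) = 1×55.845 + 1×15.999 = 71.844 g/mol.
Mass of FeO per formula unit = 1.3000 × 71.844 = 93.397 g.
FeO wt% = 93.397 / 181.693 × 100 = 51.40%.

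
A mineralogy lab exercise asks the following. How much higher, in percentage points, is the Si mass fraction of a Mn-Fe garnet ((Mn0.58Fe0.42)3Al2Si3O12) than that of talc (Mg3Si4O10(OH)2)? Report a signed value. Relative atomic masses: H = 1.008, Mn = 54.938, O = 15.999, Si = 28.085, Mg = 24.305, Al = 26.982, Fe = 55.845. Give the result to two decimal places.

-12.64 percentage points

M((Mn0.58Fe0.42)3Al2Si3O12) = 496.164 g/mol, so wt% Si = 84.255/496.164 × 100 = 16.98%.
M(Mg3Si4O10(OH)2) = 379.259 g/mol, so wt% Si = 112.340/379.259 × 100 = 29.62%.
16.98 − 29.62 = -12.64 pp.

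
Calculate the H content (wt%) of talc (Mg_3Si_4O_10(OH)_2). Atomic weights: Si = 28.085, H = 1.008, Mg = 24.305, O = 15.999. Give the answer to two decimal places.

Molar mass of Mg_3Si_4O_10(OH)_2: 3·24.305 + 4·28.085 + 12·15.999 + 2·1.008 = 379.259 g/mol.
Mass of H per formula unit: 2 × 1.008 = 2.016 g.
Weight fraction H = 2.016 / 379.259 = 0.0053.

0.53 wt%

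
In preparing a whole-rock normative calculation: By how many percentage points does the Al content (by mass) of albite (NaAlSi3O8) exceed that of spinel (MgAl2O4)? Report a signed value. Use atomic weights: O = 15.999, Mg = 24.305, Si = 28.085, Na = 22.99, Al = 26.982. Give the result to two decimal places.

-27.64 percentage points

First mineral: 26.982 g Al in 262.219 g formula = 10.29 wt% Al.
Second mineral: 53.964 g Al in 142.265 g formula = 37.93 wt% Al.
10.29% − 37.93% gives a difference of -27.64 percentage points.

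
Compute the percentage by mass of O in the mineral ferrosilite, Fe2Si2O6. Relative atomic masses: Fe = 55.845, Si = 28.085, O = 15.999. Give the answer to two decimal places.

36.38 wt%

Molar mass of Fe2Si2O6: 2*55.845 + 2*28.085 + 6*15.999 = 263.854 g/mol.
Mass of O per formula unit: 6 × 15.999 = 95.994 g.
Weight fraction O = 95.994 / 263.854 = 0.3638.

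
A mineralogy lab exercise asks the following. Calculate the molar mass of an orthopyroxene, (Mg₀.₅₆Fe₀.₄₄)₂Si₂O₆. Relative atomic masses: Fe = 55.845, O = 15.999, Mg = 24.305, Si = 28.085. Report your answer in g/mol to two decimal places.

Mg: 1.12 × 24.305 = 27.2216
Fe: 0.88 × 55.845 = 49.1436
Si: 2 × 28.085 = 56.1700
O: 6 × 15.999 = 95.9940
Summing the contributions gives the formula mass.

228.53 g/mol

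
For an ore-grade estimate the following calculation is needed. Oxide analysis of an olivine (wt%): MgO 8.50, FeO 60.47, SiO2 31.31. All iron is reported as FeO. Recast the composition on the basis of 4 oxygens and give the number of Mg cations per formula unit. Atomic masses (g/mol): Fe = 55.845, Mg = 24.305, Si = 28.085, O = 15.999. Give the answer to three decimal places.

8.50 wt% MgO ÷ 40.304 g/mol = 0.21090 mol, giving 0.21090 Mg and 0.21090 O.
60.47 wt% FeO ÷ 71.844 g/mol = 0.84168 mol, giving 0.84168 Fe and 0.84168 O.
31.31 wt% SiO2 ÷ 60.083 g/mol = 0.52111 mol, giving 0.52111 Si and 1.04222 O.
Oxygen sums to 2.09480; scaling by 4/2.09480 = 1.90949 puts the formula on 4 O.
Mg: 0.21090 × 1.90949 = 0.403 atoms per formula unit.

0.403 Mg apfu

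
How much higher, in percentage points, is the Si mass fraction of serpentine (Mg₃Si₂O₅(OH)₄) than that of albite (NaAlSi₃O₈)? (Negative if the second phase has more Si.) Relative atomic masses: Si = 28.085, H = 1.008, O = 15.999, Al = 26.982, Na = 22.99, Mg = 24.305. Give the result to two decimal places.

First mineral: 56.170 g Si in 277.108 g formula = 20.27 wt% Si.
Second mineral: 84.255 g Si in 262.219 g formula = 32.13 wt% Si.
20.27% − 32.13% gives a difference of -11.86 percentage points.

-11.86 percentage points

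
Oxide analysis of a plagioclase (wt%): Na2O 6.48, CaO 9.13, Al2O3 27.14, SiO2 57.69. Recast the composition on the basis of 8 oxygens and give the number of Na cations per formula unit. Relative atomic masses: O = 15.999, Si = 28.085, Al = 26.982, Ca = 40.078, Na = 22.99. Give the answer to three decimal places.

6.48 wt% Na2O ÷ 61.979 g/mol = 0.10455 mol, giving 0.20910 Na and 0.10455 O.
9.13 wt% CaO ÷ 56.077 g/mol = 0.16281 mol, giving 0.16281 Ca and 0.16281 O.
27.14 wt% Al2O3 ÷ 101.961 g/mol = 0.26618 mol, giving 0.53236 Al and 0.79854 O.
57.69 wt% SiO2 ÷ 60.083 g/mol = 0.96017 mol, giving 0.96017 Si and 1.92034 O.
Oxygen sums to 2.98624; scaling by 8/2.98624 = 2.67895 puts the formula on 8 O.
Na: 0.20910 × 2.67895 = 0.560 atoms per formula unit.

0.560 Na apfu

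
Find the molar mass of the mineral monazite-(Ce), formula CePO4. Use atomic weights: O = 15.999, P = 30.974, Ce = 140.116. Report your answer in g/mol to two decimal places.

235.09 g/mol

M = 1·140.116 + 1·30.974 + 4·15.999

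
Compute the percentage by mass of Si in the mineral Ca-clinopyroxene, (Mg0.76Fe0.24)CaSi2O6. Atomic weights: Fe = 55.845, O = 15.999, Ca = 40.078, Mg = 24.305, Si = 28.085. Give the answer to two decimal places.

M((Mg0.76Fe0.24)CaSi2O6) = 224.117 g/mol.
Si contributes 2 × 28.085 = 56.170 g per mole.
56.170/224.117 = 0.2506 → 25.06%.

25.06 wt%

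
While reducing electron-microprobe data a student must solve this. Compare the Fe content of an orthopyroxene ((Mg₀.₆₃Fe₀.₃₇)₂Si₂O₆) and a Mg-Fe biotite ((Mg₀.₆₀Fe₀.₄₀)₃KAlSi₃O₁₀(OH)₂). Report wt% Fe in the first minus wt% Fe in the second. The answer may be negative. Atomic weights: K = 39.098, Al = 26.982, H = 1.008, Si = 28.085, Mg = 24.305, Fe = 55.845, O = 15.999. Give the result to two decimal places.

3.71 percentage points

M((Mg₀.₆₃Fe₀.₃₇)₂Si₂O₆) = 224.114 g/mol, so wt% Fe = 41.325/224.114 × 100 = 18.44%.
M((Mg₀.₆₀Fe₀.₄₀)₃KAlSi₃O₁₀(OH)₂) = 455.102 g/mol, so wt% Fe = 67.014/455.102 × 100 = 14.73%.
18.44 − 14.73 = 3.71 pp.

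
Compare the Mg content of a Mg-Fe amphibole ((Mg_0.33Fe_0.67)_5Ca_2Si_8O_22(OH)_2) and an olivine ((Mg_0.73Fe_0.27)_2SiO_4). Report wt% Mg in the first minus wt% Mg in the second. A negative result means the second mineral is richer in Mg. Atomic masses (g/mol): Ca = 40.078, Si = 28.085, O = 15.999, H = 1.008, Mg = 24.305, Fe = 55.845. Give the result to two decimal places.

Mg in (Mg_0.33Fe_0.67)_5Ca_2Si_8O_22(OH)_2: molar mass 918.012 g/mol; 1.65×24.305 = 40.103 g → 4.37 wt%.
Mg in (Mg_0.73Fe_0.27)_2SiO_4: molar mass 157.723 g/mol; 1.46×24.305 = 35.485 g → 22.50 wt%.
Difference = 4.37 − 22.50 = -18.13 percentage points.

-18.13 percentage points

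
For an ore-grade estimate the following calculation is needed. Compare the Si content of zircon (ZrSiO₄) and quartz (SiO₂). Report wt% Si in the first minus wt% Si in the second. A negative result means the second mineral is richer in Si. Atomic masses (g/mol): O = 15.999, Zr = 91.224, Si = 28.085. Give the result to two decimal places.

-31.42 percentage points

First mineral: 28.085 g Si in 183.305 g formula = 15.32 wt% Si.
Second mineral: 28.085 g Si in 60.083 g formula = 46.74 wt% Si.
15.32% − 46.74% gives a difference of -31.42 percentage points.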